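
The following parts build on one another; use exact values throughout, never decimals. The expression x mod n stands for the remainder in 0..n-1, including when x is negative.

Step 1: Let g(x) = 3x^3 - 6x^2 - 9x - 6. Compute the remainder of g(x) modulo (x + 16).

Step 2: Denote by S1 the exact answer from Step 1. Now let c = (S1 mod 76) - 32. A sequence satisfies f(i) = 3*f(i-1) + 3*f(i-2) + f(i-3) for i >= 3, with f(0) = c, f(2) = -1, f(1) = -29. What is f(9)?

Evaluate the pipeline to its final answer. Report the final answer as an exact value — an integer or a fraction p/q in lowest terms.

-158209

Step 1: remainder = value at the root: 3*(-16)^3 - 6*(-16)^2 - 9*(-16)^1 - 6 = (-12288) + (-1536) + (144) + (-6) = -13686; answer -13686
Step 2: S1 = -13686; c = 38; f(3) = 3*(-1) + 3*(-29) + 1*(38) = -52; iterating: f(3)=-52, f(4)=-188, f(5)=-721, f(6)=-2779, f(7)=-10688, f(8)=-41122, f(9)=-158209; answer -158209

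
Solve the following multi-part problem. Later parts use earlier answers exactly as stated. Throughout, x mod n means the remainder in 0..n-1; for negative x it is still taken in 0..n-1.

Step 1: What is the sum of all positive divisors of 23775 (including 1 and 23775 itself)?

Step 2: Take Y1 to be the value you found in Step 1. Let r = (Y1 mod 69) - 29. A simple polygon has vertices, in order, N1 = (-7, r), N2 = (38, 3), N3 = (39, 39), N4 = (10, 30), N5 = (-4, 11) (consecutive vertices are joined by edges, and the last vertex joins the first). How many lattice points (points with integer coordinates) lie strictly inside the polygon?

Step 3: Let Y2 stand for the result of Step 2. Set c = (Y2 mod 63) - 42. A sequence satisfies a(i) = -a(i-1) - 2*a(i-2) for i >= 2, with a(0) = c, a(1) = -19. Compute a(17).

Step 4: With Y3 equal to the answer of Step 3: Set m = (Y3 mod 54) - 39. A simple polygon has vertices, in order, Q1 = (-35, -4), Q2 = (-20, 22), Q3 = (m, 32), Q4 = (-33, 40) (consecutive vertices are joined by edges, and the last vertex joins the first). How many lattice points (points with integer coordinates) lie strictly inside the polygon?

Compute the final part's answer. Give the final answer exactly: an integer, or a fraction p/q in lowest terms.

Step 1: 23775 = 3 * 5^2 * 317; sigma = (1 + 3) * (1 + 5 + 25) * (1 + 317) = 4 * 31 * 318 = 39432; answer 39432
Step 2: Y1 = 39432; r = 4; cross terms: (-7*3 - 38*4)=-173, (38*39 - 39*3)=1365, (39*30 - 10*39)=780, (10*11 - -4*30)=230, (-4*4 - -7*11)=61; twice the area = |2263| = 2263; area = 2263/2; boundary points = 1 + 1 + 1 + 1 + 1 = 5; strictly interior points = area - boundary/2 + 1 = 1130; answer 1130
Step 3: Y2 = 1130; c = 17; a(2) = -1*(-19) - 2*(17) = -15; iterating: a(2)=-15, a(3)=53, a(4)=-23, a(5)=-83, a(6)=129, a(7)=37, a(8)=-295, a(9)=221, a(10)=369, a(11)=-811, a(12)=73, a(13)=1549, a(14)=-1695, a(15)=-1403, a(16)=4793, a(17)=-1987; answer -1987
Step 4: Y3 = -1987; m = -28; cross terms: (-35*22 - -20*-4)=-850, (-20*32 - -28*22)=-24, (-28*40 - -33*32)=-64, (-33*-4 - -35*40)=1532; twice the area = |594| = 594; area = 297; boundary points = 1 + 2 + 1 + 2 = 6; strictly interior points = area - boundary/2 + 1 = 295; answer 295

295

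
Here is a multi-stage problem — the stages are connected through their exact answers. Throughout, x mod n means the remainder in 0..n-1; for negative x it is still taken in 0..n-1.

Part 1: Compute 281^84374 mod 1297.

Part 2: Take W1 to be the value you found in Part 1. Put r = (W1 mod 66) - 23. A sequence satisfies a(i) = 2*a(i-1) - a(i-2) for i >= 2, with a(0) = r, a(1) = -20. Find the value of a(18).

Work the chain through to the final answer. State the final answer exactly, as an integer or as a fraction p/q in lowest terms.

Part 1: squarings mod 1297: 281^1=281, 281^2=1141, 281^4=990, 281^8=865, 281^16=1153, 281^32=1281, 281^64=256, 281^128=686, 281^256=1082, 281^512=830, 281^1024=193, 281^2048=933, 281^4096=202, 281^8192=597, 281^16384=1031, 281^32768=718, 281^65536=615; 281^84374 = 281^2 * 281^4 * 281^16 * 281^128 * 281^256 * 281^2048 * 281^16384 * 281^65536 = 902 (mod 1297); answer 902
Part 2: W1 = 902; r = 21; a(2) = 2*(-20) - 1*(21) = -61; iterating: a(2)=-61, a(3)=-102, a(4)=-143, a(5)=-184, a(6)=-225, a(7)=-266, a(8)=-307, a(9)=-348, a(10)=-389, a(11)=-430, a(12)=-471, a(13)=-512, a(14)=-553, a(15)=-594, a(16)=-635, a(17)=-676, a(18)=-717; answer -717

-717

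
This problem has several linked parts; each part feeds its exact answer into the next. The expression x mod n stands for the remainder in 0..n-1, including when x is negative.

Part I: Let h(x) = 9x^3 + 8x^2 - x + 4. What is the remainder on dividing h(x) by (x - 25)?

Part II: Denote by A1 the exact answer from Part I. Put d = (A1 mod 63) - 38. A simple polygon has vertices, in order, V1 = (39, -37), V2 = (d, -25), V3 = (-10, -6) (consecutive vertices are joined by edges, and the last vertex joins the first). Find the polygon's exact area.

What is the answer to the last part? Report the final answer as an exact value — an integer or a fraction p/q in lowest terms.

Part I: remainder = value at the root: 9*(25)^3 + 8*(25)^2 - 1*(25)^1 + 4 = (140625) + (5000) + (-25) + (4) = 145604; answer 145604
Part II: A1 = 145604; d = -27; cross terms: (39*-25 - -27*-37)=-1974, (-27*-6 - -10*-25)=-88, (-10*-37 - 39*-6)=604; twice the area = |-1458| = 1458; area = 729; answer 729

729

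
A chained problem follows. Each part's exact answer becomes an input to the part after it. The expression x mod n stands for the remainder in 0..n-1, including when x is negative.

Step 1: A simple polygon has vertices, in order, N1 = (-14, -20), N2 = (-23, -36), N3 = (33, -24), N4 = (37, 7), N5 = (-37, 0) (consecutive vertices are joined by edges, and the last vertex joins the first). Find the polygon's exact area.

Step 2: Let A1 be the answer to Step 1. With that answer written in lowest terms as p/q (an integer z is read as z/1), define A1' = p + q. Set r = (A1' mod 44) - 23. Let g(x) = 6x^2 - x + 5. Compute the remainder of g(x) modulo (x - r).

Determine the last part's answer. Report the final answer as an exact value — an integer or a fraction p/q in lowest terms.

Step 1: cross terms: (-14*-36 - -23*-20)=44, (-23*-24 - 33*-36)=1740, (33*7 - 37*-24)=1119, (37*0 - -37*7)=259, (-37*-20 - -14*0)=740; twice the area = |3902| = 3902; area = 1951; answer 1951
Step 2: A1 = 1951; threaded value p + q = 1952; r = -7; remainder = value at the root: 6*(-7)^2 - 1*(-7)^1 + 5 = (294) + (7) + (5) = 306; answer 306

306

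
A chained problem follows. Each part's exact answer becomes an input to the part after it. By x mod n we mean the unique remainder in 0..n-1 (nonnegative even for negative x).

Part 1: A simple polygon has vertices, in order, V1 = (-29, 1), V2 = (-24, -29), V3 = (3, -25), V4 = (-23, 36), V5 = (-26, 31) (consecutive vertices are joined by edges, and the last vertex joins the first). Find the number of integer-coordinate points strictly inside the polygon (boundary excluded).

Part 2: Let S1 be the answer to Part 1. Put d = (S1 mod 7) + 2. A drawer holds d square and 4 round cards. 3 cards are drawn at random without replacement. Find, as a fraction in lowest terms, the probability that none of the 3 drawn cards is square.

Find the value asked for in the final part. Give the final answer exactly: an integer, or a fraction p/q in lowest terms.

4/35

Part 1: cross terms: (-29*-29 - -24*1)=865, (-24*-25 - 3*-29)=687, (3*36 - -23*-25)=-467, (-23*31 - -26*36)=223, (-26*1 - -29*31)=873; twice the area = |2181| = 2181; area = 2181/2; boundary points = 5 + 1 + 1 + 1 + 3 = 11; strictly interior points = area - boundary/2 + 1 = 1086; answer 1086
Part 2: S1 = 1086; d = 3; total draws C(7,3) = 35; favorable C(4,3) = 4; P = 4/35; answer 4/35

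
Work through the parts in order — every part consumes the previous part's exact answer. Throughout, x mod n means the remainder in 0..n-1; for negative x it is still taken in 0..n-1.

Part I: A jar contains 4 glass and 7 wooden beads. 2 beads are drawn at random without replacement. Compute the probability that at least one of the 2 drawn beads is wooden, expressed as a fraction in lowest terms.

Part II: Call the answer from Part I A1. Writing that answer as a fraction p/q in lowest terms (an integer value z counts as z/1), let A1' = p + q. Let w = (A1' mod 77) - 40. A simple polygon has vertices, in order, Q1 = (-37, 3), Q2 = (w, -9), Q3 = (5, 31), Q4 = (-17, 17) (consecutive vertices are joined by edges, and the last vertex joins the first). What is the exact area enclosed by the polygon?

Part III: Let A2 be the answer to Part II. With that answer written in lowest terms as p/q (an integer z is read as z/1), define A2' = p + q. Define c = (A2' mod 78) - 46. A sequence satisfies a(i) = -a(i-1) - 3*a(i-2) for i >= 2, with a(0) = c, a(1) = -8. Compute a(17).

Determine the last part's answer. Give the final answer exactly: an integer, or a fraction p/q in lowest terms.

116107

Part I: total draws C(11,2) = 55; complement C(4,2) = 6; favorable 55 - 6 = 49; P = 49/55; answer 49/55
Part II: A1 = 49/55; threaded value p + q = 104; w = -13; cross terms: (-37*-9 - -13*3)=372, (-13*31 - 5*-9)=-358, (5*17 - -17*31)=612, (-17*3 - -37*17)=578; twice the area = |1204| = 1204; area = 602; answer 602
Part III: A2 = 602; threaded value p + q = 603; c = 11; a(2) = -1*(-8) - 3*(11) = -25; iterating: a(2)=-25, a(3)=49, a(4)=26, a(5)=-173, a(6)=95, a(7)=424, a(8)=-709, a(9)=-563, a(10)=2690, a(11)=-1001, a(12)=-7069, a(13)=10072, a(14)=11135, a(15)=-41351, a(16)=7946, a(17)=116107; answer 116107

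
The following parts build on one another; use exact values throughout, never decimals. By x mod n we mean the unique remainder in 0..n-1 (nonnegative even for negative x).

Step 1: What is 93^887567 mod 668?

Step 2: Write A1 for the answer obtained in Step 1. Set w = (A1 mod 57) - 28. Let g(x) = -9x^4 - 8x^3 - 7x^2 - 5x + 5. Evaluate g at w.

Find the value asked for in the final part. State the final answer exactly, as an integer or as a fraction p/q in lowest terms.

-33171

Step 1: squarings mod 668: 93^1=93, 93^2=633, 93^4=557, 93^8=297, 93^16=33, 93^32=421, 93^64=221, 93^128=77, 93^256=585, 93^512=209, 93^1024=261, 93^2048=653, 93^4096=225, 93^8192=525, 93^16384=409, 93^32768=281, 93^65536=137, 93^131072=65, 93^262144=217, 93^524288=329; 93^887567 = 93^1 * 93^2 * 93^4 * 93^8 * 93^256 * 93^512 * 93^2048 * 93^32768 * 93^65536 * 93^262144 * 93^524288 = 533 (mod 668); answer 533
Step 2: A1 = 533; w = -8; -9*(-8)^4 - 8*(-8)^3 - 7*(-8)^2 - 5*(-8)^1 + 5 = (-36864) + (4096) + (-448) + (40) + (5) = -33171; answer -33171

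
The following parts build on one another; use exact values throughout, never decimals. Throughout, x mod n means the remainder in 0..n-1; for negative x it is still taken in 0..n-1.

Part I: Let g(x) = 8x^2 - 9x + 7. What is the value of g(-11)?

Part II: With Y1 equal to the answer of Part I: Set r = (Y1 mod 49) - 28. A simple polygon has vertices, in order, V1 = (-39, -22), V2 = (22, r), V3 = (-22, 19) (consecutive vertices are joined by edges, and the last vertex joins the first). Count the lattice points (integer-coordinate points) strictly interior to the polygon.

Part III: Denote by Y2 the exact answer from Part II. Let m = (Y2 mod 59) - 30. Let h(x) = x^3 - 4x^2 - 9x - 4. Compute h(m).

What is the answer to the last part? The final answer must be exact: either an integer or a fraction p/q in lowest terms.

-40

Part I: 8*(-11)^2 - 9*(-11)^1 + 7 = (968) + (99) + (7) = 1074; answer 1074
Part II: Y1 = 1074; r = 17; cross terms: (-39*17 - 22*-22)=-179, (22*19 - -22*17)=792, (-22*-22 - -39*19)=1225; twice the area = |1838| = 1838; area = 919; boundary points = 1 + 2 + 1 = 4; strictly interior points = area - boundary/2 + 1 = 918; answer 918
Part III: Y2 = 918; m = 3; 1*(3)^3 - 4*(3)^2 - 9*(3)^1 - 4 = (27) + (-36) + (-27) + (-4) = -40; answer -40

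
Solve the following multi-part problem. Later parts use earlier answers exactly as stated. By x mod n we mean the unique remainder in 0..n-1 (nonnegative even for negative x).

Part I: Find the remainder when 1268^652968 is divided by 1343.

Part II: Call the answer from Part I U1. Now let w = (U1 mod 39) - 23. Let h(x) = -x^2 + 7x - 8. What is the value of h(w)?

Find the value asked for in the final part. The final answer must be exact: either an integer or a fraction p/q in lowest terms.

-2

Part I: squarings mod 1343: 1268^1=1268, 1268^2=253, 1268^4=888, 1268^8=203, 1268^16=919, 1268^32=1157, 1268^64=1021, 1268^128=273, 1268^256=664, 1268^512=392, 1268^1024=562, 1268^2048=239, 1268^4096=715, 1268^8192=885, 1268^16384=256, 1268^32768=1072, 1268^65536=919, 1268^131072=1157, 1268^262144=1021, 1268^524288=273; 1268^652968 = 1268^8 * 1268^32 * 1268^128 * 1268^512 * 1268^1024 * 1268^4096 * 1268^8192 * 1268^16384 * 1268^32768 * 1268^65536 * 1268^524288 = 492 (mod 1343); answer 492
Part II: U1 = 492; w = 1; -1*(1)^2 + 7*(1)^1 - 8 = (-1) + (7) + (-8) = -2; answer -2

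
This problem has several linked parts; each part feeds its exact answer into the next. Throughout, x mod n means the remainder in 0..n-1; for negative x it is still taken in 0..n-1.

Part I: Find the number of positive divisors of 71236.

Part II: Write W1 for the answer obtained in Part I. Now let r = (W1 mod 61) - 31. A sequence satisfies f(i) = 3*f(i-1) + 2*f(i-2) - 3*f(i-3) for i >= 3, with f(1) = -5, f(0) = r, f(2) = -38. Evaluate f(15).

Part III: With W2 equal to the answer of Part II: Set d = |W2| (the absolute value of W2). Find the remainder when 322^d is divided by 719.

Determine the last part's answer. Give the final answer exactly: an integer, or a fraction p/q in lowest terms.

Part I: 71236 = 2^2 * 11 * 1619; number of divisors = (2+1) * (1+1) * (1+1) = 12; answer 12
Part II: W1 = 12; r = -19; f(3) = 3*(-38) + 2*(-5) - 3*(-19) = -67; iterating: f(3)=-67, f(4)=-262, f(5)=-806, f(6)=-2741, f(7)=-9049, f(8)=-30211, f(9)=-100508, f(10)=-334799, f(11)=-1114780, f(12)=-3712414, f(13)=-12362405, f(14)=-41167703, f(15)=-137090677; answer -137090677
Part III: W2 = -137090677; d = 137090677; squarings mod 719: 322^1=322, 322^2=148, 322^4=334, 322^8=111, 322^16=98, 322^32=257, 322^64=620, 322^128=454, 322^256=482, 322^512=87, 322^1024=379, 322^2048=560, 322^4096=116, 322^8192=514, 322^16384=323, 322^32768=74, 322^65536=443, 322^131072=681, 322^262144=6, 322^524288=36, 322^1048576=577, 322^2097152=32, 322^4194304=305, 322^8388608=274, 322^16777216=300, 322^33554432=125, 322^67108864=526, 322^134217728=580; 322^137090677 = 322^1 * 322^4 * 322^16 * 322^32 * 322^64 * 322^512 * 322^1024 * 322^4096 * 322^16384 * 322^32768 * 322^65536 * 322^131072 * 322^524288 * 322^2097152 * 322^134217728 = 477 (mod 719); answer 477

477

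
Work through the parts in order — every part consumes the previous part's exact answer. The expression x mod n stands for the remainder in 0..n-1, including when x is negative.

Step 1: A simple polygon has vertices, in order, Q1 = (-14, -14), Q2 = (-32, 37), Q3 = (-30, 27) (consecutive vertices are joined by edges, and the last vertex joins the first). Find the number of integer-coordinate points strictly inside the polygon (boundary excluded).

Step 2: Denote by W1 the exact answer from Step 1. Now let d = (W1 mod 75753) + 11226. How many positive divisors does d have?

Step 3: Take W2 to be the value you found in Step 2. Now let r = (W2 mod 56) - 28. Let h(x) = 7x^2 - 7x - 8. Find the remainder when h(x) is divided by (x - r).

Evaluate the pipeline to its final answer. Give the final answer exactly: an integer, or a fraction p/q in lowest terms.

Step 1: cross terms: (-14*37 - -32*-14)=-966, (-32*27 - -30*37)=246, (-30*-14 - -14*27)=798; twice the area = |78| = 78; area = 39; boundary points = 3 + 2 + 1 = 6; strictly interior points = area - boundary/2 + 1 = 37; answer 37
Step 2: W1 = 37; d = 11263; 11263 = 7 * 1609; number of divisors = (1+1) * (1+1) = 4; answer 4
Step 3: W2 = 4; r = -24; remainder = value at the root: 7*(-24)^2 - 7*(-24)^1 - 8 = (4032) + (168) + (-8) = 4192; answer 4192

4192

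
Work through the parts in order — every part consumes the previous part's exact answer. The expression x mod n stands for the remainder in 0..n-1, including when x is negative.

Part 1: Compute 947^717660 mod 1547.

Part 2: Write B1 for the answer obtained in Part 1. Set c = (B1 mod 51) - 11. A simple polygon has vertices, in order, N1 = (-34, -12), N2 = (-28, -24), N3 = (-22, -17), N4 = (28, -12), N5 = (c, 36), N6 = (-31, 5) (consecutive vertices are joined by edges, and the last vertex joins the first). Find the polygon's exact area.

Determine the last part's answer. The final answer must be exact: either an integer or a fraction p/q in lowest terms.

3715/2

Part 1: squarings mod 1547: 947^1=947, 947^2=1096, 947^4=744, 947^8=1257, 947^16=562, 947^32=256, 947^64=562, 947^128=256, 947^256=562, 947^512=256, 947^1024=562, 947^2048=256, 947^4096=562, 947^8192=256, 947^16384=562, 947^32768=256, 947^65536=562, 947^131072=256, 947^262144=562, 947^524288=256; 947^717660 = 947^4 * 947^8 * 947^16 * 947^64 * 947^256 * 947^512 * 947^4096 * 947^8192 * 947^16384 * 947^32768 * 947^131072 * 947^524288 = 820 (mod 1547); answer 820
Part 2: B1 = 820; c = -7; cross terms: (-34*-24 - -28*-12)=480, (-28*-17 - -22*-24)=-52, (-22*-12 - 28*-17)=740, (28*36 - -7*-12)=924, (-7*5 - -31*36)=1081, (-31*-12 - -34*5)=542; twice the area = |3715| = 3715; area = 3715/2; answer 3715/2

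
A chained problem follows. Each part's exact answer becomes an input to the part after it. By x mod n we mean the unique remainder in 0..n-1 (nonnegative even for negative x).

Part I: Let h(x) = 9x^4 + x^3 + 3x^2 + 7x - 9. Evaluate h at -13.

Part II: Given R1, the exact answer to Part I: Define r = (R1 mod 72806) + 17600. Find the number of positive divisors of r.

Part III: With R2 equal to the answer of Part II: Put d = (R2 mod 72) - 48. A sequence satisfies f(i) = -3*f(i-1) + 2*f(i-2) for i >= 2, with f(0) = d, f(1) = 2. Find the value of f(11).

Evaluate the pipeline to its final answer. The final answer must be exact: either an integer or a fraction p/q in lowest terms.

Part I: 9*(-13)^4 + 1*(-13)^3 + 3*(-13)^2 + 7*(-13)^1 - 9 = (257049) + (-2197) + (507) + (-91) + (-9) = 255259; answer 255259
Part II: R1 = 255259; r = 54441; 54441 = 3^2 * 23 * 263; number of divisors = (2+1) * (1+1) * (1+1) = 12; answer 12
Part III: R2 = 12; d = -36; f(2) = -3*(2) + 2*(-36) = -78; iterating: f(2)=-78, f(3)=238, f(4)=-870, f(5)=3086, f(6)=-10998, f(7)=39166, f(8)=-139494, f(9)=496814, f(10)=-1769430, f(11)=6301918; answer 6301918

6301918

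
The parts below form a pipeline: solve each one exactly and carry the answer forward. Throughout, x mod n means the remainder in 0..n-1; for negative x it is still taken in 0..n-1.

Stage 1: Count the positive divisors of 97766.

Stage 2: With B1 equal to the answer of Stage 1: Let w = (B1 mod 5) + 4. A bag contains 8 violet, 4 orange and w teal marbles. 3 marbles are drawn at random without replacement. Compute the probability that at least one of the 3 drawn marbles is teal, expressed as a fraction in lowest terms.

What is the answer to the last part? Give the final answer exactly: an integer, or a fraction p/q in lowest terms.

46/57

Stage 1: 97766 = 2 * 48883; number of divisors = (1+1) * (1+1) = 4; answer 4
Stage 2: B1 = 4; w = 8; total draws C(20,3) = 1140; complement C(12,3) = 220; favorable 1140 - 220 = 920; P = 46/57; answer 46/57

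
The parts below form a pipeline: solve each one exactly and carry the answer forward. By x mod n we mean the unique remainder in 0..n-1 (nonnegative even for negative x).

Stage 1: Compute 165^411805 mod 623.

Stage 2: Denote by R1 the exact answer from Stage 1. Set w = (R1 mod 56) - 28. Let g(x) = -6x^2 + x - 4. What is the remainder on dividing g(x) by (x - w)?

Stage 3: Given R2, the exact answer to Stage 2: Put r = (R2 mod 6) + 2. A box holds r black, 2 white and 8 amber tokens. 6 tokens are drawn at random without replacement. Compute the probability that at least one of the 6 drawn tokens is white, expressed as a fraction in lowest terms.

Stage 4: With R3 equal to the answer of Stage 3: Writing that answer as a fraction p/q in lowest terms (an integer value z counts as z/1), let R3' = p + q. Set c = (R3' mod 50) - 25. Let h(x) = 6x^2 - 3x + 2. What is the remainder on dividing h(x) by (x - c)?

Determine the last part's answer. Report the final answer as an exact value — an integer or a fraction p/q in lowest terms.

Stage 1: squarings mod 623: 165^1=165, 165^2=436, 165^4=81, 165^8=331, 165^16=536, 165^32=93, 165^64=550, 165^128=345, 165^256=32, 165^512=401, 165^1024=67, 165^2048=128, 165^4096=186, 165^8192=331, 165^16384=536, 165^32768=93, 165^65536=550, 165^131072=345, 165^262144=32; 165^411805 = 165^1 * 165^4 * 165^8 * 165^16 * 165^128 * 165^2048 * 165^16384 * 165^131072 * 165^262144 = 298 (mod 623); answer 298
Stage 2: R1 = 298; w = -10; remainder = value at the root: -6*(-10)^2 + 1*(-10)^1 - 4 = (-600) + (-10) + (-4) = -614; answer -614
Stage 3: R2 = -614; r = 6; total draws C(16,6) = 8008; complement C(14,6) = 3003; favorable 8008 - 3003 = 5005; P = 5/8; answer 5/8
Stage 4: R3 = 5/8; threaded value p + q = 13; c = -12; remainder = value at the root: 6*(-12)^2 - 3*(-12)^1 + 2 = (864) + (36) + (2) = 902; answer 902

902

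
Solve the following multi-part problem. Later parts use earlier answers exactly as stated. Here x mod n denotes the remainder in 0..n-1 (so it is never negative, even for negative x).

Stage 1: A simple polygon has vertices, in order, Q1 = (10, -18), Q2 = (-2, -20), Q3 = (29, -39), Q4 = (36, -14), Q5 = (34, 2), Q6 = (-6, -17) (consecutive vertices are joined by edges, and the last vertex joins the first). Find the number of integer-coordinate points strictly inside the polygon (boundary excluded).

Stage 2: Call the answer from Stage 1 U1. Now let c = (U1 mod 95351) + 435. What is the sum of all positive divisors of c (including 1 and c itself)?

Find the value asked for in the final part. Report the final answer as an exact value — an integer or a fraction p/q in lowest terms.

3240

Stage 1: cross terms: (10*-20 - -2*-18)=-236, (-2*-39 - 29*-20)=658, (29*-14 - 36*-39)=998, (36*2 - 34*-14)=548, (34*-17 - -6*2)=-566, (-6*-18 - 10*-17)=278; twice the area = |1680| = 1680; area = 840; boundary points = 2 + 1 + 1 + 2 + 1 + 1 = 8; strictly interior points = area - boundary/2 + 1 = 837; answer 837
Stage 2: U1 = 837; c = 1272; 1272 = 2^3 * 3 * 53; sigma = (1 + 2 + 4 + 8) * (1 + 3) * (1 + 53) = 15 * 4 * 54 = 3240; answer 3240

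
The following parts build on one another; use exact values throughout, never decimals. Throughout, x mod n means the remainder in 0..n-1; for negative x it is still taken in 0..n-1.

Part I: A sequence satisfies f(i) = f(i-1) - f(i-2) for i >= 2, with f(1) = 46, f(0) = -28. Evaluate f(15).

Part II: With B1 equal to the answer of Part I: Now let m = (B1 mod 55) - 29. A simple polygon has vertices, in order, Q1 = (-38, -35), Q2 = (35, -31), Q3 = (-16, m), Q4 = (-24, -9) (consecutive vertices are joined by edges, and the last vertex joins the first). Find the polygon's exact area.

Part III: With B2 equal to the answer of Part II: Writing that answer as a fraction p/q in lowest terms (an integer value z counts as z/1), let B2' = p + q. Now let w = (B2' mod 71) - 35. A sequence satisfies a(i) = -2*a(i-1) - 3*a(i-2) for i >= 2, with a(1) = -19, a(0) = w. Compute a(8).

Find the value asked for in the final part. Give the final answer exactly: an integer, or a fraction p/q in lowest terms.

Part I: f(2) = 1*(46) - 1*(-28) = 74; iterating: f(2)=74, f(3)=28, f(4)=-46, f(5)=-74, f(6)=-28, f(7)=46, f(8)=74, f(9)=28, f(10)=-46, f(11)=-74, f(12)=-28, f(13)=46, f(14)=74, f(15)=28; answer 28
Part II: B1 = 28; m = -1; cross terms: (-38*-31 - 35*-35)=2403, (35*-1 - -16*-31)=-531, (-16*-9 - -24*-1)=120, (-24*-35 - -38*-9)=498; twice the area = |2490| = 2490; area = 1245; answer 1245
Part III: B2 = 1245; threaded value p + q = 1246; w = 4; a(2) = -2*(-19) - 3*(4) = 26; iterating: a(2)=26, a(3)=5, a(4)=-88, a(5)=161, a(6)=-58, a(7)=-367, a(8)=908; answer 908

908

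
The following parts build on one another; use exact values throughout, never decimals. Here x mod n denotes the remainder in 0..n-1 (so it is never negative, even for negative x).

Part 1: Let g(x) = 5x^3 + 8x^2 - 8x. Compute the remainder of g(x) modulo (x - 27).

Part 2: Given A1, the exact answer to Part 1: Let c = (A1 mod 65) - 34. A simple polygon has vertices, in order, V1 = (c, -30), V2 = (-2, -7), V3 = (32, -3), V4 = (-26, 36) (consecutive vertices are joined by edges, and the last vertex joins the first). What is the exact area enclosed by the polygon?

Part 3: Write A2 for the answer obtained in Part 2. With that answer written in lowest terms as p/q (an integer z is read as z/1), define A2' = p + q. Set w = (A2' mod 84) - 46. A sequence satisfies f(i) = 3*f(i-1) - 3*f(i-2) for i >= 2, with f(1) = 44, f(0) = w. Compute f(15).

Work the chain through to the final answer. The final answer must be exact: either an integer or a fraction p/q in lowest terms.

133407

Part 1: remainder = value at the root: 5*(27)^3 + 8*(27)^2 - 8*(27)^1 = (98415) + (5832) + (-216) = 104031; answer 104031
Part 2: A1 = 104031; c = -3; cross terms: (-3*-7 - -2*-30)=-39, (-2*-3 - 32*-7)=230, (32*36 - -26*-3)=1074, (-26*-30 - -3*36)=888; twice the area = |2153| = 2153; area = 2153/2; answer 2153/2
Part 3: A2 = 2153/2; threaded value p + q = 2155; w = 9; f(2) = 3*(44) - 3*(9) = 105; iterating: f(2)=105, f(3)=183, f(4)=234, f(5)=153, f(6)=-243, f(7)=-1188, f(8)=-2835, f(9)=-4941, f(10)=-6318, f(11)=-4131, f(12)=6561, f(13)=32076, f(14)=76545, f(15)=133407; answer 133407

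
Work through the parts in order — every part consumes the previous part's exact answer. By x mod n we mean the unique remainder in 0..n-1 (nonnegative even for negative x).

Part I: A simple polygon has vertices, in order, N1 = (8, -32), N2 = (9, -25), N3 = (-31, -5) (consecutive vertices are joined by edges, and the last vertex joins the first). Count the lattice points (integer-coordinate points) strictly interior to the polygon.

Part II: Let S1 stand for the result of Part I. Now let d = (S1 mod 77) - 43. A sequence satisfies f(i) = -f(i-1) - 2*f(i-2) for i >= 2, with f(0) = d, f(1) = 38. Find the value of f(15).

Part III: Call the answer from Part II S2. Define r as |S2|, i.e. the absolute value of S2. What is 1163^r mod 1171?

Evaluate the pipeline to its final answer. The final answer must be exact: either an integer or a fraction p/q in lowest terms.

Part I: cross terms: (8*-25 - 9*-32)=88, (9*-5 - -31*-25)=-820, (-31*-32 - 8*-5)=1032; twice the area = |300| = 300; area = 150; boundary points = 1 + 20 + 3 = 24; strictly interior points = area - boundary/2 + 1 = 139; answer 139
Part II: S1 = 139; d = 19; f(2) = -1*(38) - 2*(19) = -76; iterating: f(2)=-76, f(3)=0, f(4)=152, f(5)=-152, f(6)=-152, f(7)=456, f(8)=-152, f(9)=-760, f(10)=1064, f(11)=456, f(12)=-2584, f(13)=1672, f(14)=3496, f(15)=-6840; answer -6840
Part III: S2 = -6840; r = 6840; squarings mod 1171: 1163^1=1163, 1163^2=64, 1163^4=583, 1163^8=299, 1163^16=405, 1163^32=85, 1163^64=199, 1163^128=958, 1163^256=871, 1163^512=1004, 1163^1024=956, 1163^2048=556, 1163^4096=1163; 1163^6840 = 1163^8 * 1163^16 * 1163^32 * 1163^128 * 1163^512 * 1163^2048 * 1163^4096 = 974 (mod 1171); answer 974

974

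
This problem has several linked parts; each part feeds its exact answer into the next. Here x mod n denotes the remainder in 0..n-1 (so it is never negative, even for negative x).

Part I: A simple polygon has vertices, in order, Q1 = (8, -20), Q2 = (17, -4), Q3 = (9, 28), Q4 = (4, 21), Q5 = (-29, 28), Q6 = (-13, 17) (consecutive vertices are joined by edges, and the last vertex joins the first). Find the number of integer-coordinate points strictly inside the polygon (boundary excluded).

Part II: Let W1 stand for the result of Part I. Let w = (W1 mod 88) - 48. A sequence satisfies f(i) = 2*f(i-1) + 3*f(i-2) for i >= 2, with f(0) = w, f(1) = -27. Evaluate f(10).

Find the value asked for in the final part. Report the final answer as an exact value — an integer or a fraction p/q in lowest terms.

-974331

Part I: cross terms: (8*-4 - 17*-20)=308, (17*28 - 9*-4)=512, (9*21 - 4*28)=77, (4*28 - -29*21)=721, (-29*17 - -13*28)=-129, (-13*-20 - 8*17)=124; twice the area = |1613| = 1613; area = 1613/2; boundary points = 1 + 8 + 1 + 1 + 1 + 1 = 13; strictly interior points = area - boundary/2 + 1 = 801; answer 801
Part II: W1 = 801; w = -39; f(2) = 2*(-27) + 3*(-39) = -171; iterating: f(2)=-171, f(3)=-423, f(4)=-1359, f(5)=-3987, f(6)=-12051, f(7)=-36063, f(8)=-108279, f(9)=-324747, f(10)=-974331; answer -974331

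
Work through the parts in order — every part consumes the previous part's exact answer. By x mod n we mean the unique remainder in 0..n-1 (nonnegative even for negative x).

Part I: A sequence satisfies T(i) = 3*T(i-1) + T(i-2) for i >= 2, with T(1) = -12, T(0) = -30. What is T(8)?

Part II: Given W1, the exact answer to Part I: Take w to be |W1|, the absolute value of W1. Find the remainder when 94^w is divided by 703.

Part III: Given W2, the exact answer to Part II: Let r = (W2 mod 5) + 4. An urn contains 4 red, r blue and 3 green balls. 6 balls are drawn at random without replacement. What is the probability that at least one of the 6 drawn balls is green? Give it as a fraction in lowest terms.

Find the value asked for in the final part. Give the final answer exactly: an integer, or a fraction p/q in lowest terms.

Part I: T(2) = 3*(-12) + 1*(-30) = -66; iterating: T(2)=-66, T(3)=-210, T(4)=-696, T(5)=-2298, T(6)=-7590, T(7)=-25068, T(8)=-82794; answer -82794
Part II: W1 = -82794; w = 82794; squarings mod 703: 94^1=94, 94^2=400, 94^4=419, 94^8=514, 94^16=571, 94^32=552, 94^64=305, 94^128=229, 94^256=419, 94^512=514, 94^1024=571, 94^2048=552, 94^4096=305, 94^8192=229, 94^16384=419, 94^32768=514, 94^65536=571; 94^82794 = 94^2 * 94^8 * 94^32 * 94^64 * 94^256 * 94^512 * 94^16384 * 94^65536 = 381 (mod 703); answer 381
Part III: W2 = 381; r = 5; total draws C(12,6) = 924; complement C(9,6) = 84; favorable 924 - 84 = 840; P = 10/11; answer 10/11

10/11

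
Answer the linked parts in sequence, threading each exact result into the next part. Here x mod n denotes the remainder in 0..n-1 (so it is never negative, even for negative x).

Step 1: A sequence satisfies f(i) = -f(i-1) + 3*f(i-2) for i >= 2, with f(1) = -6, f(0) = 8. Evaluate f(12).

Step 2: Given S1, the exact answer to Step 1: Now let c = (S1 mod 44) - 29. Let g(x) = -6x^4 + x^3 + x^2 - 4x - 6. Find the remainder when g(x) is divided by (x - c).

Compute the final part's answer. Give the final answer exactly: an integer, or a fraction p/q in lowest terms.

Step 1: f(2) = -1*(-6) + 3*(8) = 30; iterating: f(2)=30, f(3)=-48, f(4)=138, f(5)=-282, f(6)=696, f(7)=-1542, f(8)=3630, f(9)=-8256, f(10)=19146, f(11)=-43914, f(12)=101352; answer 101352
Step 2: S1 = 101352; c = -9; remainder = value at the root: -6*(-9)^4 + 1*(-9)^3 + 1*(-9)^2 - 4*(-9)^1 - 6 = (-39366) + (-729) + (81) + (36) + (-6) = -39984; answer -39984

-39984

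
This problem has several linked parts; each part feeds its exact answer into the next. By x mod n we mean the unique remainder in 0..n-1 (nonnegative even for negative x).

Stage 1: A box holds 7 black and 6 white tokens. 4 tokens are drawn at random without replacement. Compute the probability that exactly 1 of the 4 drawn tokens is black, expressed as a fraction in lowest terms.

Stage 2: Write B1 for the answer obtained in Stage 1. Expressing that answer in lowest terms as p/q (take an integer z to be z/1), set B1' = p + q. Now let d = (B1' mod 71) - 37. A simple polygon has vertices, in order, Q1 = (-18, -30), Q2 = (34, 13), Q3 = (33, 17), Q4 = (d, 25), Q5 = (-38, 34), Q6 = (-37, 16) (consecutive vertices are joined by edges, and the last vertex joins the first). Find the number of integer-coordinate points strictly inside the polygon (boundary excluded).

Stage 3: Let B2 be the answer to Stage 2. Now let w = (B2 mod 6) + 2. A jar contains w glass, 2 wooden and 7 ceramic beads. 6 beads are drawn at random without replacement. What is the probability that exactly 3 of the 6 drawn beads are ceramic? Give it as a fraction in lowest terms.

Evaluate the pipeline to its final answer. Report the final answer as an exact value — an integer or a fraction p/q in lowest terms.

56/143

Stage 1: total draws C(13,4) = 715; favorable C(7,1)*C(6,3) = 140; P = 28/143; answer 28/143
Stage 2: B1 = 28/143; threaded value p + q = 171; d = -8; cross terms: (-18*13 - 34*-30)=786, (34*17 - 33*13)=149, (33*25 - -8*17)=961, (-8*34 - -38*25)=678, (-38*16 - -37*34)=650, (-37*-30 - -18*16)=1398; twice the area = |4622| = 4622; area = 2311; boundary points = 1 + 1 + 1 + 3 + 1 + 1 = 8; strictly interior points = area - boundary/2 + 1 = 2308; answer 2308
Stage 3: B2 = 2308; w = 6; total draws C(15,6) = 5005; favorable C(7,3)*C(8,3) = 1960; P = 56/143; answer 56/143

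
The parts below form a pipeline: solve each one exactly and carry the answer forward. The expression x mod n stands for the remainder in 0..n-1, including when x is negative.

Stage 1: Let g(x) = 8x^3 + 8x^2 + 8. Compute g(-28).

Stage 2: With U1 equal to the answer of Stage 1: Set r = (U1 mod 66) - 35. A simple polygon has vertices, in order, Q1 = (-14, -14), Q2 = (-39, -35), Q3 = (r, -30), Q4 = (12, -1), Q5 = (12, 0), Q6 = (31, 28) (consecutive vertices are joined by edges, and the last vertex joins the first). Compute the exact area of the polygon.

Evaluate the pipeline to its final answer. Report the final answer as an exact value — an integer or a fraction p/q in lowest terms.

Stage 1: 8*(-28)^3 + 8*(-28)^2 + 8 = (-175616) + (6272) + (8) = -169336; answer -169336
Stage 2: U1 = -169336; r = -15; cross terms: (-14*-35 - -39*-14)=-56, (-39*-30 - -15*-35)=645, (-15*-1 - 12*-30)=375, (12*0 - 12*-1)=12, (12*28 - 31*0)=336, (31*-14 - -14*28)=-42; twice the area = |1270| = 1270; area = 635; answer 635

635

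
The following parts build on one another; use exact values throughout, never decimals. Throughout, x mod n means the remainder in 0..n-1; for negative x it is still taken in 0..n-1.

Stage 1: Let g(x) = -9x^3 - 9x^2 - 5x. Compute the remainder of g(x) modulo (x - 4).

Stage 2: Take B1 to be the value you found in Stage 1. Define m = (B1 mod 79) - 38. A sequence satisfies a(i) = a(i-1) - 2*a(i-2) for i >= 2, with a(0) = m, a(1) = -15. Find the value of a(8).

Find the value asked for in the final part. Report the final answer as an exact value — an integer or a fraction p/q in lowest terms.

-123

Stage 1: remainder = value at the root: -9*(4)^3 - 9*(4)^2 - 5*(4)^1 = (-576) + (-144) + (-20) = -740; answer -740
Stage 2: B1 = -740; m = 12; a(2) = 1*(-15) - 2*(12) = -39; iterating: a(2)=-39, a(3)=-9, a(4)=69, a(5)=87, a(6)=-51, a(7)=-225, a(8)=-123; answer -123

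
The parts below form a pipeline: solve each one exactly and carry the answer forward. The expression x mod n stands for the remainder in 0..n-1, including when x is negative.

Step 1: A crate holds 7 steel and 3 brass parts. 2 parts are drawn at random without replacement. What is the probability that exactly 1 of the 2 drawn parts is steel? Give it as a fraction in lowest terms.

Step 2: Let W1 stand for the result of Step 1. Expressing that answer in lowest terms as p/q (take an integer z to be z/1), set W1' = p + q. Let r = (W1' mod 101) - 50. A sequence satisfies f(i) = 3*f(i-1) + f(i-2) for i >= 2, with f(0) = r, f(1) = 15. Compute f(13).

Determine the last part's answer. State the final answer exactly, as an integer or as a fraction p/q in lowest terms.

Step 1: total draws C(10,2) = 45; favorable C(7,1)*C(3,1) = 21; P = 7/15; answer 7/15
Step 2: W1 = 7/15; threaded value p + q = 22; r = -28; f(2) = 3*(15) + 1*(-28) = 17; iterating: f(2)=17, f(3)=66, f(4)=215, f(5)=711, f(6)=2348, f(7)=7755, f(8)=25613, f(9)=84594, f(10)=279395, f(11)=922779, f(12)=3047732, f(13)=10065975; answer 10065975

10065975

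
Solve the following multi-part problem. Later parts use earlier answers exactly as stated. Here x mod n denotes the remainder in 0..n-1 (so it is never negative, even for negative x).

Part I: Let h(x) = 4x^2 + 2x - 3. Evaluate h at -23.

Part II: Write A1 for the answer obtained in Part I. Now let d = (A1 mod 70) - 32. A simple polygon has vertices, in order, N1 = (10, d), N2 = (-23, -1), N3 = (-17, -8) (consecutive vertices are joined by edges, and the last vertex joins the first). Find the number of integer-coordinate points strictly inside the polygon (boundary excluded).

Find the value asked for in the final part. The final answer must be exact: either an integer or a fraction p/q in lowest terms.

Part I: 4*(-23)^2 + 2*(-23)^1 - 3 = (2116) + (-46) + (-3) = 2067; answer 2067
Part II: A1 = 2067; d = 5; cross terms: (10*-1 - -23*5)=105, (-23*-8 - -17*-1)=167, (-17*5 - 10*-8)=-5; twice the area = |267| = 267; area = 267/2; boundary points = 3 + 1 + 1 = 5; strictly interior points = area - boundary/2 + 1 = 132; answer 132

132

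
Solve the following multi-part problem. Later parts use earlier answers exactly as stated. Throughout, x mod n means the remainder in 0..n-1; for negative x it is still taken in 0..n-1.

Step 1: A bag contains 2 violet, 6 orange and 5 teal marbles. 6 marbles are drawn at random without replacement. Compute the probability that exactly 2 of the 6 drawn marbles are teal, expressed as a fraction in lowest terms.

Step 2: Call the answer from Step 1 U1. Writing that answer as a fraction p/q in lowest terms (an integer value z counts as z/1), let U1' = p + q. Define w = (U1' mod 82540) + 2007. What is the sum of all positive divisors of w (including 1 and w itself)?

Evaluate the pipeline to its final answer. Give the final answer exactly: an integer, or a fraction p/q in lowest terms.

Step 1: total draws C(13,6) = 1716; favorable C(5,2)*C(8,4) = 700; P = 175/429; answer 175/429
Step 2: U1 = 175/429; threaded value p + q = 604; w = 2611; 2611 = 7 * 373; sigma = (1 + 7) * (1 + 373) = 8 * 374 = 2992; answer 2992

2992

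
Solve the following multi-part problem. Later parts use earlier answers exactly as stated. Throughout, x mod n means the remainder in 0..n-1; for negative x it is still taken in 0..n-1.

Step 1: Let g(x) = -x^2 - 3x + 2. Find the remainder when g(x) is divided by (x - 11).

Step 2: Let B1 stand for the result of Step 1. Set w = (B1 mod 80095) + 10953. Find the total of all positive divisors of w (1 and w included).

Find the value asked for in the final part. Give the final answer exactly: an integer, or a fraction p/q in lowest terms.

Step 1: remainder = value at the root: -1*(11)^2 - 3*(11)^1 + 2 = (-121) + (-33) + (2) = -152; answer -152
Step 2: B1 = -152; w = 90896; 90896 = 2^4 * 13 * 19 * 23; sigma = (1 + 2 + 4 + 8 + 16) * (1 + 13) * (1 + 19) * (1 + 23) = 31 * 14 * 20 * 24 = 208320; answer 208320

208320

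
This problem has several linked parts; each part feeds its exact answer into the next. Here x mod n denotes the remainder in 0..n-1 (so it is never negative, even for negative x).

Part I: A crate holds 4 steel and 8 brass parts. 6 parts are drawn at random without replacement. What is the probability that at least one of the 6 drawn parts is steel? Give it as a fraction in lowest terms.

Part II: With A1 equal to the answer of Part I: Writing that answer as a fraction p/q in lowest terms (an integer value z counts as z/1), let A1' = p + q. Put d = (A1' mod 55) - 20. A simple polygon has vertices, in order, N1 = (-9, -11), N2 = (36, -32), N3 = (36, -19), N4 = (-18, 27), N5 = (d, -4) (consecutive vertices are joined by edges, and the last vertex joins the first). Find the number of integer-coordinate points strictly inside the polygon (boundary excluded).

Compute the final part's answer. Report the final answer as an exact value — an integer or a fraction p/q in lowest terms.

Part I: total draws C(12,6) = 924; complement C(8,6) = 28; favorable 924 - 28 = 896; P = 32/33; answer 32/33
Part II: A1 = 32/33; threaded value p + q = 65; d = -10; cross terms: (-9*-32 - 36*-11)=684, (36*-19 - 36*-32)=468, (36*27 - -18*-19)=630, (-18*-4 - -10*27)=342, (-10*-11 - -9*-4)=74; twice the area = |2198| = 2198; area = 1099; boundary points = 3 + 13 + 2 + 1 + 1 = 20; strictly interior points = area - boundary/2 + 1 = 1090; answer 1090

1090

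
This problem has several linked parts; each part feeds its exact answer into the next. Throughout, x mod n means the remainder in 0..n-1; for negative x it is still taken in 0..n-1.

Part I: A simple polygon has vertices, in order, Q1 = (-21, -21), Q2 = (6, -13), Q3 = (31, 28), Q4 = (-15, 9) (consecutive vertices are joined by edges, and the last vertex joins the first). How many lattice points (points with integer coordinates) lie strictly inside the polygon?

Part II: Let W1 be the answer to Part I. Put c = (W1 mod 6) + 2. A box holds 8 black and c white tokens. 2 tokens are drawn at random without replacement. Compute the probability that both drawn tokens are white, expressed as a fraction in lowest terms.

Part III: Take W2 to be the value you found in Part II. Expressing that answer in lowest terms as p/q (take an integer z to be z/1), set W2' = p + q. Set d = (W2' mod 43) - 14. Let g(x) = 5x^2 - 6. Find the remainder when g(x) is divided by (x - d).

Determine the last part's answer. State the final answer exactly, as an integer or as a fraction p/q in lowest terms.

Part I: cross terms: (-21*-13 - 6*-21)=399, (6*28 - 31*-13)=571, (31*9 - -15*28)=699, (-15*-21 - -21*9)=504; twice the area = |2173| = 2173; area = 2173/2; boundary points = 1 + 1 + 1 + 6 = 9; strictly interior points = area - boundary/2 + 1 = 1083; answer 1083
Part II: W1 = 1083; c = 5; total draws C(13,2) = 78; favorable C(5,2) = 10; P = 5/39; answer 5/39
Part III: W2 = 5/39; threaded value p + q = 44; d = -13; remainder = value at the root: 5*(-13)^2 - 6 = (845) + (-6) = 839; answer 839

839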